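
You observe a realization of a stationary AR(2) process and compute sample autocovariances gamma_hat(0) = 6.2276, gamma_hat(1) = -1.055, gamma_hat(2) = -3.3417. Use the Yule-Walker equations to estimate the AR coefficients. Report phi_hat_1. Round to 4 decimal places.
\hat\phi_{1} = -0.2680

The Yule-Walker equations for an AR(p) process read, in matrix form,
  Gamma_p phi = r_p,   with   (Gamma_p)_{ij} = gamma(|i - j|),
                       (r_p)_i = gamma(i),   i,j = 1..p.
Substitute the sample gammas (Toeplitz matrix and right-hand side of size 2):
  Gamma_p = [[6.2276, -1.055], [-1.055, 6.2276]]
  r_p     = [-1.055, -3.3417]
Written out:
  6.2276 phi_1 - 1.055 phi_2 = -1.055
  -1.055 phi_1 + 6.2276 phi_2 = -3.3417
Solve by Cramer's rule:
  det = gamma(0)^2 - gamma(1)^2 = (6.2276)^2 - (-1.055)^2 = 38.78300176 - 1.113025 = 37.66997676
  phi_hat_1 = [gamma(1) gamma(0) - gamma(1) gamma(2)] / det = [(-1.055)(6.2276) - (-1.055)(-3.3417)] / 37.66997676 = -10.0956115 / 37.66997676 = -0.268
  phi_hat_2 = [gamma(0) gamma(2) - gamma(1)^2] / det = [(6.2276)(-3.3417) - (-1.055)^2] / 37.66997676 = -21.92379592 / 37.66997676 = -0.582
So phi_hat = [-0.2680, -0.5820].
Therefore phi_hat_1 = -0.2680.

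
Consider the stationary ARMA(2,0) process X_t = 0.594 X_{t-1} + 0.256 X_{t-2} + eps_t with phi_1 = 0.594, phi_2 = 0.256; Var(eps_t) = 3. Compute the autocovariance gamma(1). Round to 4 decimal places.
\gamma(1) = 7.0692

Multiply the model equation by X_{t-k} and take expectations. With theta_0 = psi_0 = 1 and psi_j the MA(infinity) weights, this gives
  gamma(k) - sum_i phi_i gamma(k-i) = c_k,
  c_k = sigma^2 * sum_{j=k..q} theta_j psi_{j-k}   (c_k = 0 for k > q),
using gamma(-m) = gamma(m).
Pure AR (q = 0): c_0 = sigma^2 = 3, c_k = 0 for k >= 1.
Equations for k = 0, 1, 2 (AR order 2, c_2 = 0):
  (E0) gamma(0) = phi_1 gamma(1) + phi_2 gamma(2) + c_0
  (E1) gamma(1) = phi_1 gamma(0) + phi_2 gamma(1) + c_1
  (E2) gamma(2) = phi_1 gamma(1) + phi_2 gamma(0)
From (E1): gamma(1) = A gamma(0) + B with
  A = phi_1 / (1 - phi_2) = 0.594 / 0.744 = 0.798387,   B = c_1 / (1 - phi_2) = 0 / 0.744 = 0.
Insert (E2) into (E0): gamma(0) (1 - phi_2^2) = phi_1 (1 + phi_2) gamma(1) + c_0.
  phi_1 (1 + phi_2) = (0.594)(1.256) = 0.746064,   1 - phi_2^2 = 0.934464.
Replace gamma(1) by A gamma(0) + B and collect gamma(0):
  gamma(0) [0.934464 - (0.746064)(0.798387)] = c_0 = 3
  gamma(0) * 0.338816 = 3
  gamma(0) = 3 / 0.338816 = 8.85436.
  gamma(1) = A gamma(0) = (0.798387)(8.85436) = 7.069207.
Therefore gamma(1) = 7.0692 (to 4 decimal places).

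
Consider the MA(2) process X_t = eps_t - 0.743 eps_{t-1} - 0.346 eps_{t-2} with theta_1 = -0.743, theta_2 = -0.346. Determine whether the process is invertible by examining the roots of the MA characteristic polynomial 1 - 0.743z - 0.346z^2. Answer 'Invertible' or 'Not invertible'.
\text{Not invertible}

The MA(q) characteristic polynomial is P(z) = 1 - 0.743z - 0.346z^2.
Invertibility requires all roots to lie outside the unit circle, i.e. |z| > 1 for every root.
Set 1 + (-0.743) z + (-0.346) z^2 = 0, i.e. a z^2 + b z + c = 0 with a = -0.346, b = -0.743, c = 1.
Discriminant D = b^2 - 4ac = (-0.743)^2 - 4*(-0.346)*1 = 0.552049 - (-1.384) = 1.936049.
D >= 0, so the roots are real: z = (-b +/- sqrt(D)) / (2a) = (0.743 +/- 1.39142) / (-0.692).
  z_1 = (0.743 + 1.39142) / (-0.692) = -3.0844,   |z_1| = 3.0844.
  z_2 = (0.743 - 1.39142) / (-0.692) = 0.937,   |z_2| = 0.937.
Moduli of all roots: 3.0844, 0.9370.
All moduli strictly greater than 1? No.
Verdict: Not invertible.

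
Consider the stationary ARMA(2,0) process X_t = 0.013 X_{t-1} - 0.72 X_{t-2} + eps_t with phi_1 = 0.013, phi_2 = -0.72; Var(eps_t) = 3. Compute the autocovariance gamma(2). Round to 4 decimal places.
\gamma(2) = -4.4847

Multiply the model equation by X_{t-k} and take expectations. With theta_0 = psi_0 = 1 and psi_j the MA(infinity) weights, this gives
  gamma(k) - sum_i phi_i gamma(k-i) = c_k,
  c_k = sigma^2 * sum_{j=k..q} theta_j psi_{j-k}   (c_k = 0 for k > q),
using gamma(-m) = gamma(m).
Pure AR (q = 0): c_0 = sigma^2 = 3, c_k = 0 for k >= 1.
Equations for k = 0, 1, 2 (AR order 2, c_2 = 0):
  (E0) gamma(0) = phi_1 gamma(1) + phi_2 gamma(2) + c_0
  (E1) gamma(1) = phi_1 gamma(0) + phi_2 gamma(1) + c_1
  (E2) gamma(2) = phi_1 gamma(1) + phi_2 gamma(0)
From (E1): gamma(1) = A gamma(0) + B with
  A = phi_1 / (1 - phi_2) = 0.013 / 1.72 = 0.007558,   B = c_1 / (1 - phi_2) = 0 / 1.72 = 0.
Insert (E2) into (E0): gamma(0) (1 - phi_2^2) = phi_1 (1 + phi_2) gamma(1) + c_0.
  phi_1 (1 + phi_2) = (0.013)(0.28) = 0.00364,   1 - phi_2^2 = 0.4816.
Replace gamma(1) by A gamma(0) + B and collect gamma(0):
  gamma(0) [0.4816 - (0.00364)(0.007558)] = c_0 = 3
  gamma(0) * 0.481572 = 3
  gamma(0) = 3 / 0.481572 = 6.229592.
  gamma(1) = A gamma(0) = (0.007558)(6.229592) = 0.047084.
  gamma(2) = phi_1 gamma(1) + phi_2 gamma(0) = (0.013)(0.047084) + (-0.72)(6.229592) = -4.484694.
Therefore gamma(2) = -4.4847 (to 4 decimal places).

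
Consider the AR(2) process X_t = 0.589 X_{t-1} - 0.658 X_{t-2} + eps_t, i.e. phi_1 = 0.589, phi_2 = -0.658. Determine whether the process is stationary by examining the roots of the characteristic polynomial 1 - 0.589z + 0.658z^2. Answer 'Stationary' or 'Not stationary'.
\text{Stationary}

The AR(p) characteristic polynomial is P(z) = 1 - 0.589z + 0.658z^2.
Stationarity requires all roots to lie outside the unit circle, i.e. |z| > 1 for every root.
Set 1 + (-0.589) z + (0.658) z^2 = 0, i.e. a z^2 + b z + c = 0 with a = 0.658, b = -0.589, c = 1.
Discriminant D = b^2 - 4ac = (-0.589)^2 - 4*(0.658)*1 = 0.346921 - (2.632) = -2.285079.
D < 0, so the roots are the complex-conjugate pair z = (-b +/- i sqrt(-D)) / (2a) = 0.4476 +/- 1.1487i.
For a conjugate pair |z|^2 = z * conj(z) = (product of roots) = c/a = 1/(0.658) = 1.519757, so |z| = sqrt(1.519757) = 1.2328 for both roots.
Moduli of all roots: 1.2328, 1.2328.
All moduli strictly greater than 1? Yes.
Verdict: Stationary.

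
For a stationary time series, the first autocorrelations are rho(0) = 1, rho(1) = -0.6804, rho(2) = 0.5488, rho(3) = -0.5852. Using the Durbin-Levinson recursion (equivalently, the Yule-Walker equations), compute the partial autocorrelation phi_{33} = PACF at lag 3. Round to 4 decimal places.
\phi_{33} = -0.3109

The PACF at lag k is phi_{kk}, the last component of the solution
to the Yule-Walker system G_k phi = r_k where
  (G_k)_{ij} = rho(|i - j|), (r_k)_i = rho(i), i,j = 1..k.
Equivalently, Durbin-Levinson gives phi_{kk} iteratively:
  phi_{11} = rho(1)
  phi_{kk} = [rho(k) - sum_{j=1..k-1} phi_{k-1,j} rho(k-j)]
            / [1 - sum_{j=1..k-1} phi_{k-1,j} rho(j)],
  phi_{k,j} = phi_{k-1,j} - phi_{kk} phi_{k-1,k-j},  j = 1..k-1.
Step k = 1:
  phi_11 = rho(1) = -0.6804.
Step k = 2:
  phi_22 = [rho(2) - phi_11 rho(1)] / [1 - phi_11 rho(1)] = [0.5488 - (-0.6804)(-0.6804)] / [1 - (-0.6804)(-0.6804)]
         = 0.08585584 / 0.53705584 = 0.159864.
  Update: phi_21 = phi_11 - phi_22 phi_11 = -0.6804 - (0.159864)(-0.6804) = -0.571629.
Step k = 3:
  phi_33 = [rho(3) - phi_21 rho(2) - phi_22 rho(1)] / [1 - phi_21 rho(1) - phi_22 rho(2)]
    numerator   = -0.5852 - (-0.571629)(0.5488) - (0.159864)(-0.6804) = -0.16271883
    denominator = 1 - (-0.571629)(-0.6804) - (0.159864)(0.5488) = 0.52333059
  phi_33 = -0.16271883 / 0.52333059 = -0.3109.
Therefore phi_{33} = -0.3109.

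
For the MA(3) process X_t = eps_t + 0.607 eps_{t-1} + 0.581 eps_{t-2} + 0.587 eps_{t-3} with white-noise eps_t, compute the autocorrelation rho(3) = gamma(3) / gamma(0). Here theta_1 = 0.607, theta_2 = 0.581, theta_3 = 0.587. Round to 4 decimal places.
\rho(3) = 0.2863

For an MA(q) process with theta_0 = 1, the autocovariance is
  gamma(k) = sigma^2 * sum_{i=0..q-k} theta_i * theta_{i+k},
and rho(k) = gamma(k) / gamma(0). Sigma^2 cancels.
  numerator   = (1)*(0.587) = 0.587.
  denominator = (1)^2 + (0.607)^2 + (0.581)^2 + (0.587)^2 = 2.050579.
  rho(3) = 0.587 / 2.050579 = 0.2863.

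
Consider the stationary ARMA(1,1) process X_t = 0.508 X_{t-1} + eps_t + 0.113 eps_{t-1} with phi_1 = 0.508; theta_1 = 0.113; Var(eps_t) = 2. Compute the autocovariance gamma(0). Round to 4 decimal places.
\gamma(0) = 3.0396

Multiply the model equation by X_{t-k} and take expectations. With theta_0 = psi_0 = 1 and psi_j the MA(infinity) weights, this gives
  gamma(k) - sum_i phi_i gamma(k-i) = c_k,
  c_k = sigma^2 * sum_{j=k..q} theta_j psi_{j-k}   (c_k = 0 for k > q),
using gamma(-m) = gamma(m).
psi-weights needed (psi_j = theta_j + sum_i phi_i psi_{j-i}):
  psi_1 = theta_1 + phi_1 = 0.113 + (0.508) = 0.621
Right-hand sides:
  c_0 = sigma^2 (1 + theta_1 psi_1) = 2 * (1 + (0.113)(0.621)) = 2 * 1.070173 = 2.140346
  c_1 = sigma^2 theta_1 = 2 * (0.113) = 0.226
  c_2 = 0
Equations for k = 0 and k = 1 (AR order 1):
  gamma(0) = phi_1 gamma(1) + c_0
  gamma(1) = phi_1 gamma(0) + c_1
Substituting the second into the first: gamma(0) (1 - phi_1^2) = c_0 + phi_1 c_1, so
  gamma(0) = (c_0 + phi_1 c_1) / (1 - phi_1^2) = (2.140346 + (0.508)(0.226)) / (1 - (0.508)^2) = 2.255154 / 0.741936 = 3.039553.
Therefore gamma(0) = 3.0396 (to 4 decimal places).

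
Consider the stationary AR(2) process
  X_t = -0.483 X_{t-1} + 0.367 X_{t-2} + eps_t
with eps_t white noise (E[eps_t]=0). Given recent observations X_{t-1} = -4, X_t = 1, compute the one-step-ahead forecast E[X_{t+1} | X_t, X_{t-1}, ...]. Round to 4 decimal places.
E[X_{t+1} \mid \mathcal F_t] = -1.9510

For an AR(p) model X_t = c + sum_i phi_i X_{t-i} + eps_t, the
one-step-ahead conditional mean is
  E[X_{t+1} | X_t, ...] = c + sum_i phi_i X_{t+1-i}.
Substitute known values:
  E[X_{t+1} | ...] = (-0.483) * (1) + (0.367) * (-4)
                   = -1.9510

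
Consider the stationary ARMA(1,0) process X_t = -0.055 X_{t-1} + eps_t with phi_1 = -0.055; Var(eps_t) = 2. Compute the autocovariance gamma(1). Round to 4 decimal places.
\gamma(1) = -0.1103

Multiply the model equation by X_{t-k} and take expectations. With theta_0 = psi_0 = 1 and psi_j the MA(infinity) weights, this gives
  gamma(k) - sum_i phi_i gamma(k-i) = c_k,
  c_k = sigma^2 * sum_{j=k..q} theta_j psi_{j-k}   (c_k = 0 for k > q),
using gamma(-m) = gamma(m).
Pure AR (q = 0): c_0 = sigma^2 = 2, c_k = 0 for k >= 1.
Equations for k = 0 and k = 1 (AR order 1):
  gamma(0) = phi_1 gamma(1) + c_0
  gamma(1) = phi_1 gamma(0) + c_1
Substituting the second into the first: gamma(0) (1 - phi_1^2) = c_0 + phi_1 c_1, so
  gamma(0) = c_0 / (1 - phi_1^2) = 2 / (1 - (-0.055)^2) = 2 / 0.996975 = 2.006068.
  gamma(1) = phi_1 gamma(0) = (-0.055)(2.006068) = -0.110334.
Therefore gamma(1) = -0.1103 (to 4 decimal places).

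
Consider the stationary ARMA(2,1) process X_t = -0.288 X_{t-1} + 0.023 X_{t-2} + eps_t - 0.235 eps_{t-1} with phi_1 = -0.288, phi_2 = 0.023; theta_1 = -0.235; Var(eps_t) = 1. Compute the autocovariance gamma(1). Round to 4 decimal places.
\gamma(1) = -0.6261

Multiply the model equation by X_{t-k} and take expectations. With theta_0 = psi_0 = 1 and psi_j the MA(infinity) weights, this gives
  gamma(k) - sum_i phi_i gamma(k-i) = c_k,
  c_k = sigma^2 * sum_{j=k..q} theta_j psi_{j-k}   (c_k = 0 for k > q),
using gamma(-m) = gamma(m).
psi-weights needed (psi_j = theta_j + sum_i phi_i psi_{j-i}):
  psi_1 = theta_1 + phi_1 = -0.235 + (-0.288) = -0.523
Right-hand sides:
  c_0 = sigma^2 (1 + theta_1 psi_1) = 1 * (1 + (-0.235)(-0.523)) = 1 * 1.122905 = 1.122905
  c_1 = sigma^2 theta_1 = 1 * (-0.235) = -0.235
  c_2 = 0
Equations for k = 0, 1, 2 (AR order 2, c_2 = 0):
  (E0) gamma(0) = phi_1 gamma(1) + phi_2 gamma(2) + c_0
  (E1) gamma(1) = phi_1 gamma(0) + phi_2 gamma(1) + c_1
  (E2) gamma(2) = phi_1 gamma(1) + phi_2 gamma(0)
From (E1): gamma(1) = A gamma(0) + B with
  A = phi_1 / (1 - phi_2) = -0.288 / 0.977 = -0.29478,   B = c_1 / (1 - phi_2) = -0.235 / 0.977 = -0.240532.
Insert (E2) into (E0): gamma(0) (1 - phi_2^2) = phi_1 (1 + phi_2) gamma(1) + c_0.
  phi_1 (1 + phi_2) = (-0.288)(1.023) = -0.294624,   1 - phi_2^2 = 0.999471.
Replace gamma(1) by A gamma(0) + B and collect gamma(0):
  gamma(0) [0.999471 - (-0.294624)(-0.29478)] = (-0.294624)(-0.240532) + 1.122905
  gamma(0) * 0.912622 = 1.193772
  gamma(0) = 1.193772 / 0.912622 = 1.308068.
  gamma(1) = A gamma(0) + B = (-0.29478)(1.308068) + (-0.240532) = -0.626125.
Therefore gamma(1) = -0.6261 (to 4 decimal places).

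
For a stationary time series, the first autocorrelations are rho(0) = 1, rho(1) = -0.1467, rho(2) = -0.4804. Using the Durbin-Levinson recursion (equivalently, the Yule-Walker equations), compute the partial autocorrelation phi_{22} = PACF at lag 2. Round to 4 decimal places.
\phi_{22} = -0.5130

The PACF at lag k is phi_{kk}, the last component of the solution
to the Yule-Walker system G_k phi = r_k where
  (G_k)_{ij} = rho(|i - j|), (r_k)_i = rho(i), i,j = 1..k.
Equivalently, Durbin-Levinson gives phi_{kk} iteratively:
  phi_{11} = rho(1)
  phi_{kk} = [rho(k) - sum_{j=1..k-1} phi_{k-1,j} rho(k-j)]
            / [1 - sum_{j=1..k-1} phi_{k-1,j} rho(j)],
  phi_{k,j} = phi_{k-1,j} - phi_{kk} phi_{k-1,k-j},  j = 1..k-1.
Step k = 1:
  phi_11 = rho(1) = -0.1467.
Step k = 2:
  phi_22 = [rho(2) - phi_11 rho(1)] / [1 - phi_11 rho(1)] = [-0.4804 - (-0.1467)(-0.1467)] / [1 - (-0.1467)(-0.1467)]
         = -0.50192089 / 0.97847911 = -0.513.
Therefore phi_{22} = -0.5130.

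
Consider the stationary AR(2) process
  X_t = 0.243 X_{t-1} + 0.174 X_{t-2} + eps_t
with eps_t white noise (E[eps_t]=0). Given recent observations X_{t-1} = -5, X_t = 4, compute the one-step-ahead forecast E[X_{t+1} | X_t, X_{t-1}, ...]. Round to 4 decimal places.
E[X_{t+1} \mid \mathcal F_t] = 0.1020

For an AR(p) model X_t = c + sum_i phi_i X_{t-i} + eps_t, the
one-step-ahead conditional mean is
  E[X_{t+1} | X_t, ...] = c + sum_i phi_i X_{t+1-i}.
Substitute known values:
  E[X_{t+1} | ...] = (0.243) * (4) + (0.174) * (-5)
                   = 0.1020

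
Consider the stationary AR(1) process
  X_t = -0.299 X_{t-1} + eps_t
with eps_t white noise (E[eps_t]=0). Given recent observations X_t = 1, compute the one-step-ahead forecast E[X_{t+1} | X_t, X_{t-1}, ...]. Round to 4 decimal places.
E[X_{t+1} \mid \mathcal F_t] = -0.2990

For an AR(p) model X_t = c + sum_i phi_i X_{t-i} + eps_t, the
one-step-ahead conditional mean is
  E[X_{t+1} | X_t, ...] = c + sum_i phi_i X_{t+1-i}.
Substitute known values:
  E[X_{t+1} | ...] = (-0.299) * (1)
                   = -0.2990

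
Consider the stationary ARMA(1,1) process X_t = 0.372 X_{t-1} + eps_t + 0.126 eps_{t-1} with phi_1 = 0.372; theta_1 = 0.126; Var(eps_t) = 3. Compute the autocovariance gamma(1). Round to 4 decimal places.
\gamma(1) = 1.8152

Multiply the model equation by X_{t-k} and take expectations. With theta_0 = psi_0 = 1 and psi_j the MA(infinity) weights, this gives
  gamma(k) - sum_i phi_i gamma(k-i) = c_k,
  c_k = sigma^2 * sum_{j=k..q} theta_j psi_{j-k}   (c_k = 0 for k > q),
using gamma(-m) = gamma(m).
psi-weights needed (psi_j = theta_j + sum_i phi_i psi_{j-i}):
  psi_1 = theta_1 + phi_1 = 0.126 + (0.372) = 0.498
Right-hand sides:
  c_0 = sigma^2 (1 + theta_1 psi_1) = 3 * (1 + (0.126)(0.498)) = 3 * 1.062748 = 3.188244
  c_1 = sigma^2 theta_1 = 3 * (0.126) = 0.378
  c_2 = 0
Equations for k = 0 and k = 1 (AR order 1):
  gamma(0) = phi_1 gamma(1) + c_0
  gamma(1) = phi_1 gamma(0) + c_1
Substituting the second into the first: gamma(0) (1 - phi_1^2) = c_0 + phi_1 c_1, so
  gamma(0) = (c_0 + phi_1 c_1) / (1 - phi_1^2) = (3.188244 + (0.372)(0.378)) / (1 - (0.372)^2) = 3.32886 / 0.861616 = 3.863508.
  gamma(1) = phi_1 gamma(0) + c_1 = (0.372)(3.863508) + (0.378) = 1.815225.
Therefore gamma(1) = 1.8152 (to 4 decimal places).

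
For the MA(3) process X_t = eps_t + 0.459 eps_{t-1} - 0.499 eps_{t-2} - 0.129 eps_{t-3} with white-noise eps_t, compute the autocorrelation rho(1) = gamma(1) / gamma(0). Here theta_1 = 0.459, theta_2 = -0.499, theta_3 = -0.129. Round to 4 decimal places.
\rho(1) = 0.1994

For an MA(q) process with theta_0 = 1, the autocovariance is
  gamma(k) = sigma^2 * sum_{i=0..q-k} theta_i * theta_{i+k},
and rho(k) = gamma(k) / gamma(0). Sigma^2 cancels.
  numerator   = (1)*(0.459) + (0.459)*(-0.499) + (-0.499)*(-0.129) = 0.29433.
  denominator = (1)^2 + (0.459)^2 + (-0.499)^2 + (-0.129)^2 = 1.476323.
  rho(1) = 0.29433 / 1.476323 = 0.1994.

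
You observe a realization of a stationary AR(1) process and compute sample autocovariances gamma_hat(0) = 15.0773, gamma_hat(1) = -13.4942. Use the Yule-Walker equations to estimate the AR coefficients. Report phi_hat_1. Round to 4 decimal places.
\hat\phi_{1} = -0.8950

The Yule-Walker equations for an AR(p) process read, in matrix form,
  Gamma_p phi = r_p,   with   (Gamma_p)_{ij} = gamma(|i - j|),
                       (r_p)_i = gamma(i),   i,j = 1..p.
Substitute the sample gammas (Toeplitz matrix and right-hand side of size 1):
  Gamma_p = [[15.0773]]
  r_p     = [-13.4942]
With p = 1 this is the single equation gamma(0) phi_1 = gamma(1):
  phi_hat_1 = gamma(1) / gamma(0) = -13.4942 / 15.0773 = -0.8950.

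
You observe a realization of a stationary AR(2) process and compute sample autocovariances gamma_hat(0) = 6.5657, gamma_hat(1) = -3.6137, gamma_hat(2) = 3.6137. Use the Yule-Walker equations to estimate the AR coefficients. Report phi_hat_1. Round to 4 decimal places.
\hat\phi_{1} = -0.3550

The Yule-Walker equations for an AR(p) process read, in matrix form,
  Gamma_p phi = r_p,   with   (Gamma_p)_{ij} = gamma(|i - j|),
                       (r_p)_i = gamma(i),   i,j = 1..p.
Substitute the sample gammas (Toeplitz matrix and right-hand side of size 2):
  Gamma_p = [[6.5657, -3.6137], [-3.6137, 6.5657]]
  r_p     = [-3.6137, 3.6137]
Written out:
  6.5657 phi_1 - 3.6137 phi_2 = -3.6137
  -3.6137 phi_1 + 6.5657 phi_2 = 3.6137
Solve by Cramer's rule:
  det = gamma(0)^2 - gamma(1)^2 = (6.5657)^2 - (-3.6137)^2 = 43.10841649 - 13.05882769 = 30.0495888
  phi_hat_1 = [gamma(1) gamma(0) - gamma(1) gamma(2)] / det = [(-3.6137)(6.5657) - (-3.6137)(3.6137)] / 30.0495888 = -10.6676424 / 30.0495888 = -0.355
  phi_hat_2 = [gamma(0) gamma(2) - gamma(1)^2] / det = [(6.5657)(3.6137) - (-3.6137)^2] / 30.0495888 = 10.6676424 / 30.0495888 = 0.355
So phi_hat = [-0.3550, 0.3550].
Therefore phi_hat_1 = -0.3550.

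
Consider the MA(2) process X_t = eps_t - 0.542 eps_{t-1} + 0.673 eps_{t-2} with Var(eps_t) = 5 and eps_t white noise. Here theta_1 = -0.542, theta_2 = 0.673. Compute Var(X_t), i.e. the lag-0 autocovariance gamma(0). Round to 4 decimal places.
\gamma(0) = 8.7335

For an MA(q) process X_t = eps_t + sum_i theta_i eps_{t-i} with
Var(eps_t) = sigma^2, the variance is
  gamma(0) = sigma^2 * (1 + sum_i theta_i^2).
  sum_i theta_i^2 = (-0.542)^2 + (0.673)^2 = 0.293764 + 0.452929 = 0.746693.
  gamma(0) = 5 * (1 + 0.746693) = 5 * 1.746693 = 8.733465, which rounds to 8.7335.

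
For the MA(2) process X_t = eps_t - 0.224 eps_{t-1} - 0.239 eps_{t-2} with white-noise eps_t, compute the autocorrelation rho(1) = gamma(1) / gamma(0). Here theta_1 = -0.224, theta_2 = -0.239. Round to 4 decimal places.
\rho(1) = -0.1539

For an MA(q) process with theta_0 = 1, the autocovariance is
  gamma(k) = sigma^2 * sum_{i=0..q-k} theta_i * theta_{i+k},
and rho(k) = gamma(k) / gamma(0). Sigma^2 cancels.
  numerator   = (1)*(-0.224) + (-0.224)*(-0.239) = -0.170464.
  denominator = (1)^2 + (-0.224)^2 + (-0.239)^2 = 1.107297.
  rho(1) = -0.170464 / 1.107297 = -0.1539.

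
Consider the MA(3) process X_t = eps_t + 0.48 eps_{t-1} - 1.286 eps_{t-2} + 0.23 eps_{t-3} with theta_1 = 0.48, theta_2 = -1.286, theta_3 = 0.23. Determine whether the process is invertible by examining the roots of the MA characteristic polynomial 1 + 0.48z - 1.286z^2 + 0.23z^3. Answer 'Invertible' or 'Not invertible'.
\text{Not invertible}

The MA(q) characteristic polynomial is P(z) = 1 + 0.48z - 1.286z^2 + 0.23z^3.
Invertibility requires all roots to lie outside the unit circle, i.e. |z| > 1 for every root.
Degree 3: look for a simple real root z0 first, then factor out (1 - z/z0) and solve the remaining quadratic.
Testing z0 = 5: P(5) = 1 + (0.48)(5) + (-1.286)(5)^2 + (0.23)(5)^3
  = 1 + (2.4) + (-32.15) + (28.75) = 0.  So z_0 = 5 is a root, |z_0| = 5.
Divide out the factor (1 - 0.2 z) = (1 - z/z0) (since 1/z0 = 0.2):
  P(z) = (1 - 0.2 z)(1 + (0.68) z + (-1.15) z^2)
  [check: z-coef 0.68 - (0.2) = 0.48; z^2-coef -1.15 - (0.2)(0.68) = -1.286; z^3-coef -(0.2)(-1.15) = 0.23.]
Remaining roots from the quadratic factor 1 + (0.68) z + (-1.15) z^2:
  Set 1 + (0.68) z + (-1.15) z^2 = 0, i.e. a z^2 + b z + c = 0 with a = -1.15, b = 0.68, c = 1.
  Discriminant D = b^2 - 4ac = (0.68)^2 - 4*(-1.15)*1 = 0.4624 - (-4.6) = 5.0624.
  D >= 0, so the roots are real: z = (-b +/- sqrt(D)) / (2a) = (-0.68 +/- 2.249978) / (-2.3).
    z_1 = (-0.68 + 2.249978) / (-2.3) = -0.6826,   |z_1| = 0.6826.
    z_2 = (-0.68 - 2.249978) / (-2.3) = 1.2739,   |z_2| = 1.2739.
Moduli of all roots: 5.0000, 0.6826, 1.2739.
All moduli strictly greater than 1? No.
Verdict: Not invertible.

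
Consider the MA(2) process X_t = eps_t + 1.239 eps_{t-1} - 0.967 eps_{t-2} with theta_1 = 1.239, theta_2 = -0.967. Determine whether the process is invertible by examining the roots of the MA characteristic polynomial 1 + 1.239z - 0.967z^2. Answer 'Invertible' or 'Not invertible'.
\text{Not invertible}

The MA(q) characteristic polynomial is P(z) = 1 + 1.239z - 0.967z^2.
Invertibility requires all roots to lie outside the unit circle, i.e. |z| > 1 for every root.
Set 1 + (1.239) z + (-0.967) z^2 = 0, i.e. a z^2 + b z + c = 0 with a = -0.967, b = 1.239, c = 1.
Discriminant D = b^2 - 4ac = (1.239)^2 - 4*(-0.967)*1 = 1.535121 - (-3.868) = 5.403121.
D >= 0, so the roots are real: z = (-b +/- sqrt(D)) / (2a) = (-1.239 +/- 2.324461) / (-1.934).
  z_1 = (-1.239 + 2.324461) / (-1.934) = -0.5613,   |z_1| = 0.5613.
  z_2 = (-1.239 - 2.324461) / (-1.934) = 1.8425,   |z_2| = 1.8425.
Moduli of all roots: 0.5613, 1.8425.
All moduli strictly greater than 1? No.
Verdict: Not invertible.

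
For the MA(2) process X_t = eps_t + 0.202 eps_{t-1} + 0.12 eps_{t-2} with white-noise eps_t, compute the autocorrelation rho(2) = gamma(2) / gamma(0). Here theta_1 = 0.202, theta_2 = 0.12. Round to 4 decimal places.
\rho(2) = 0.1137

For an MA(q) process with theta_0 = 1, the autocovariance is
  gamma(k) = sigma^2 * sum_{i=0..q-k} theta_i * theta_{i+k},
and rho(k) = gamma(k) / gamma(0). Sigma^2 cancels.
  numerator   = (1)*(0.12) = 0.12.
  denominator = (1)^2 + (0.202)^2 + (0.12)^2 = 1.055204.
  rho(2) = 0.12 / 1.055204 = 0.1137.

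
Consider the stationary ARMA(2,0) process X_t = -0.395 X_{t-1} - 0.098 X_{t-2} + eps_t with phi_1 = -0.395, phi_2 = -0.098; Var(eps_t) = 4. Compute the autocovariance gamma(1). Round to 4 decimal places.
\gamma(1) = -1.6689

Multiply the model equation by X_{t-k} and take expectations. With theta_0 = psi_0 = 1 and psi_j the MA(infinity) weights, this gives
  gamma(k) - sum_i phi_i gamma(k-i) = c_k,
  c_k = sigma^2 * sum_{j=k..q} theta_j psi_{j-k}   (c_k = 0 for k > q),
using gamma(-m) = gamma(m).
Pure AR (q = 0): c_0 = sigma^2 = 4, c_k = 0 for k >= 1.
Equations for k = 0, 1, 2 (AR order 2, c_2 = 0):
  (E0) gamma(0) = phi_1 gamma(1) + phi_2 gamma(2) + c_0
  (E1) gamma(1) = phi_1 gamma(0) + phi_2 gamma(1) + c_1
  (E2) gamma(2) = phi_1 gamma(1) + phi_2 gamma(0)
From (E1): gamma(1) = A gamma(0) + B with
  A = phi_1 / (1 - phi_2) = -0.395 / 1.098 = -0.359745,   B = c_1 / (1 - phi_2) = 0 / 1.098 = 0.
Insert (E2) into (E0): gamma(0) (1 - phi_2^2) = phi_1 (1 + phi_2) gamma(1) + c_0.
  phi_1 (1 + phi_2) = (-0.395)(0.902) = -0.35629,   1 - phi_2^2 = 0.990396.
Replace gamma(1) by A gamma(0) + B and collect gamma(0):
  gamma(0) [0.990396 - (-0.35629)(-0.359745)] = c_0 = 4
  gamma(0) * 0.862222 = 4
  gamma(0) = 4 / 0.862222 = 4.639174.
  gamma(1) = A gamma(0) = (-0.359745)(4.639174) = -1.66892.
Therefore gamma(1) = -1.6689 (to 4 decimal places).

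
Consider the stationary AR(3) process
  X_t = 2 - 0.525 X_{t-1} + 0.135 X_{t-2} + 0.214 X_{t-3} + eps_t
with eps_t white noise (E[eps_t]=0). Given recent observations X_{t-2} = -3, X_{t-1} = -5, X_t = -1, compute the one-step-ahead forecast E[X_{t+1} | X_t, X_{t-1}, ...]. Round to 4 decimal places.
E[X_{t+1} \mid \mathcal F_t] = 1.2080

For an AR(p) model X_t = c + sum_i phi_i X_{t-i} + eps_t, the
one-step-ahead conditional mean is
  E[X_{t+1} | X_t, ...] = c + sum_i phi_i X_{t+1-i}.
Substitute known values:
  E[X_{t+1} | ...] = 2 + (-0.525) * (-1) + (0.135) * (-5) + (0.214) * (-3)
                   = 1.2080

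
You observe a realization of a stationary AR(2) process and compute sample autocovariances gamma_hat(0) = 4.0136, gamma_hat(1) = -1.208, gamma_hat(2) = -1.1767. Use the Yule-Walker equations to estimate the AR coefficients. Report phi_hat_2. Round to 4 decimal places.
\hat\phi_{2} = -0.4220

The Yule-Walker equations for an AR(p) process read, in matrix form,
  Gamma_p phi = r_p,   with   (Gamma_p)_{ij} = gamma(|i - j|),
                       (r_p)_i = gamma(i),   i,j = 1..p.
Substitute the sample gammas (Toeplitz matrix and right-hand side of size 2):
  Gamma_p = [[4.0136, -1.208], [-1.208, 4.0136]]
  r_p     = [-1.208, -1.1767]
Written out:
  4.0136 phi_1 - 1.208 phi_2 = -1.208
  -1.208 phi_1 + 4.0136 phi_2 = -1.1767
Solve by Cramer's rule:
  det = gamma(0)^2 - gamma(1)^2 = (4.0136)^2 - (-1.208)^2 = 16.10898496 - 1.459264 = 14.64972096
  phi_hat_1 = [gamma(1) gamma(0) - gamma(1) gamma(2)] / det = [(-1.208)(4.0136) - (-1.208)(-1.1767)] / 14.64972096 = -6.2698824 / 14.64972096 = -0.428
  phi_hat_2 = [gamma(0) gamma(2) - gamma(1)^2] / det = [(4.0136)(-1.1767) - (-1.208)^2] / 14.64972096 = -6.18206712 / 14.64972096 = -0.422
So phi_hat = [-0.4280, -0.4220].
Therefore phi_hat_2 = -0.4220.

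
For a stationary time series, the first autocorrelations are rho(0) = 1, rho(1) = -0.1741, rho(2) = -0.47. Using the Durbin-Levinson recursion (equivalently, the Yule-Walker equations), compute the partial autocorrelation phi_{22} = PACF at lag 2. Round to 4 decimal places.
\phi_{22} = -0.5159

The PACF at lag k is phi_{kk}, the last component of the solution
to the Yule-Walker system G_k phi = r_k where
  (G_k)_{ij} = rho(|i - j|), (r_k)_i = rho(i), i,j = 1..k.
Equivalently, Durbin-Levinson gives phi_{kk} iteratively:
  phi_{11} = rho(1)
  phi_{kk} = [rho(k) - sum_{j=1..k-1} phi_{k-1,j} rho(k-j)]
            / [1 - sum_{j=1..k-1} phi_{k-1,j} rho(j)],
  phi_{k,j} = phi_{k-1,j} - phi_{kk} phi_{k-1,k-j},  j = 1..k-1.
Step k = 1:
  phi_11 = rho(1) = -0.1741.
Step k = 2:
  phi_22 = [rho(2) - phi_11 rho(1)] / [1 - phi_11 rho(1)] = [-0.47 - (-0.1741)(-0.1741)] / [1 - (-0.1741)(-0.1741)]
         = -0.50031081 / 0.96968919 = -0.5159.
Therefore phi_{22} = -0.5159.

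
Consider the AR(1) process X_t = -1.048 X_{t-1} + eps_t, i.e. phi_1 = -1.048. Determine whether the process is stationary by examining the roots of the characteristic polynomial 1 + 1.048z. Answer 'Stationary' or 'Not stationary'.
\text{Not stationary}

The AR(p) characteristic polynomial is P(z) = 1 + 1.048z.
Stationarity requires all roots to lie outside the unit circle, i.e. |z| > 1 for every root.
This is linear in z: 1 + (1.048) z = 0  =>  z = -1/(1.048) = -0.954198,  |z| = 0.954198.
Moduli of all roots: 0.9542.
All moduli strictly greater than 1? No.
Verdict: Not stationary.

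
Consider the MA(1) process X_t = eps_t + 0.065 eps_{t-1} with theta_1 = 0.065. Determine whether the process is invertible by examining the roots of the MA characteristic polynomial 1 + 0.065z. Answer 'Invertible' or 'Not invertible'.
\text{Invertible}

The MA(q) characteristic polynomial is P(z) = 1 + 0.065z.
Invertibility requires all roots to lie outside the unit circle, i.e. |z| > 1 for every root.
This is linear in z: 1 + (0.065) z = 0  =>  z = -1/(0.065) = -15.384615,  |z| = 15.384615.
Moduli of all roots: 15.3846.
All moduli strictly greater than 1? Yes.
Verdict: Invertible.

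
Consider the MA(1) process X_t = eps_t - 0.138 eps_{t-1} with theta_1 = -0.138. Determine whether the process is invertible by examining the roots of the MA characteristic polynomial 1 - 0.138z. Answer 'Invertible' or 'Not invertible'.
\text{Invertible}

The MA(q) characteristic polynomial is P(z) = 1 - 0.138z.
Invertibility requires all roots to lie outside the unit circle, i.e. |z| > 1 for every root.
This is linear in z: 1 + (-0.138) z = 0  =>  z = -1/(-0.138) = 7.246377,  |z| = 7.246377.
Moduli of all roots: 7.2464.
All moduli strictly greater than 1? Yes.
Verdict: Invertible.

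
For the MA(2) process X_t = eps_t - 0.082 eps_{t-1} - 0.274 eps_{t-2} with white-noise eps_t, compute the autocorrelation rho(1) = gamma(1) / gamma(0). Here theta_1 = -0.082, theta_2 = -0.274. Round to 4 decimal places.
\rho(1) = -0.0550

For an MA(q) process with theta_0 = 1, the autocovariance is
  gamma(k) = sigma^2 * sum_{i=0..q-k} theta_i * theta_{i+k},
and rho(k) = gamma(k) / gamma(0). Sigma^2 cancels.
  numerator   = (1)*(-0.082) + (-0.082)*(-0.274) = -0.059532.
  denominator = (1)^2 + (-0.082)^2 + (-0.274)^2 = 1.0818.
  rho(1) = -0.059532 / 1.0818 = -0.0550.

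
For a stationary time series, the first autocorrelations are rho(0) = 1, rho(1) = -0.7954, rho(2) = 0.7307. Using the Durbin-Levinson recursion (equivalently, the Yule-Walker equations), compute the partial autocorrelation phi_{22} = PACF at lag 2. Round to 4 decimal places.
\phi_{22} = 0.2669

The PACF at lag k is phi_{kk}, the last component of the solution
to the Yule-Walker system G_k phi = r_k where
  (G_k)_{ij} = rho(|i - j|), (r_k)_i = rho(i), i,j = 1..k.
Equivalently, Durbin-Levinson gives phi_{kk} iteratively:
  phi_{11} = rho(1)
  phi_{kk} = [rho(k) - sum_{j=1..k-1} phi_{k-1,j} rho(k-j)]
            / [1 - sum_{j=1..k-1} phi_{k-1,j} rho(j)],
  phi_{k,j} = phi_{k-1,j} - phi_{kk} phi_{k-1,k-j},  j = 1..k-1.
Step k = 1:
  phi_11 = rho(1) = -0.7954.
Step k = 2:
  phi_22 = [rho(2) - phi_11 rho(1)] / [1 - phi_11 rho(1)] = [0.7307 - (-0.7954)(-0.7954)] / [1 - (-0.7954)(-0.7954)]
         = 0.09803884 / 0.36733884 = 0.2669.
Therefore phi_{22} = 0.2669.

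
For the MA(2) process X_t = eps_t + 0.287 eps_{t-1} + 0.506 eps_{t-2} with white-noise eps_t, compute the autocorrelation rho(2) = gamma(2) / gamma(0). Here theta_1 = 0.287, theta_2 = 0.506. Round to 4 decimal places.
\rho(2) = 0.3781

For an MA(q) process with theta_0 = 1, the autocovariance is
  gamma(k) = sigma^2 * sum_{i=0..q-k} theta_i * theta_{i+k},
and rho(k) = gamma(k) / gamma(0). Sigma^2 cancels.
  numerator   = (1)*(0.506) = 0.506.
  denominator = (1)^2 + (0.287)^2 + (0.506)^2 = 1.338405.
  rho(2) = 0.506 / 1.338405 = 0.3781.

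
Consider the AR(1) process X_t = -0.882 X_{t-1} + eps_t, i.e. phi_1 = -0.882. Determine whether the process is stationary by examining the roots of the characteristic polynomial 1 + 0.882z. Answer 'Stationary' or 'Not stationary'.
\text{Stationary}

The AR(p) characteristic polynomial is P(z) = 1 + 0.882z.
Stationarity requires all roots to lie outside the unit circle, i.e. |z| > 1 for every root.
This is linear in z: 1 + (0.882) z = 0  =>  z = -1/(0.882) = -1.133787,  |z| = 1.133787.
Moduli of all roots: 1.1338.
All moduli strictly greater than 1? Yes.
Verdict: Stationary.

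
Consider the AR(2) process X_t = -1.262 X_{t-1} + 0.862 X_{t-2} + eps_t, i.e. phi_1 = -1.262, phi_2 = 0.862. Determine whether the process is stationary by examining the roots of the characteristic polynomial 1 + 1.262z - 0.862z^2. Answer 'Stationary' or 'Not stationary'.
\text{Not stationary}

The AR(p) characteristic polynomial is P(z) = 1 + 1.262z - 0.862z^2.
Stationarity requires all roots to lie outside the unit circle, i.e. |z| > 1 for every root.
Set 1 + (1.262) z + (-0.862) z^2 = 0, i.e. a z^2 + b z + c = 0 with a = -0.862, b = 1.262, c = 1.
Discriminant D = b^2 - 4ac = (1.262)^2 - 4*(-0.862)*1 = 1.592644 - (-3.448) = 5.040644.
D >= 0, so the roots are real: z = (-b +/- sqrt(D)) / (2a) = (-1.262 +/- 2.245138) / (-1.724).
  z_1 = (-1.262 + 2.245138) / (-1.724) = -0.5703,   |z_1| = 0.5703.
  z_2 = (-1.262 - 2.245138) / (-1.724) = 2.0343,   |z_2| = 2.0343.
Moduli of all roots: 0.5703, 2.0343.
All moduli strictly greater than 1? No.
Verdict: Not stationary.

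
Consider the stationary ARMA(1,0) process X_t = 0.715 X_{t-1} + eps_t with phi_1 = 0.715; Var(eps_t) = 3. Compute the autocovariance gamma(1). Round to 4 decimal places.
\gamma(1) = 4.3885

Multiply the model equation by X_{t-k} and take expectations. With theta_0 = psi_0 = 1 and psi_j the MA(infinity) weights, this gives
  gamma(k) - sum_i phi_i gamma(k-i) = c_k,
  c_k = sigma^2 * sum_{j=k..q} theta_j psi_{j-k}   (c_k = 0 for k > q),
using gamma(-m) = gamma(m).
Pure AR (q = 0): c_0 = sigma^2 = 3, c_k = 0 for k >= 1.
Equations for k = 0 and k = 1 (AR order 1):
  gamma(0) = phi_1 gamma(1) + c_0
  gamma(1) = phi_1 gamma(0) + c_1
Substituting the second into the first: gamma(0) (1 - phi_1^2) = c_0 + phi_1 c_1, so
  gamma(0) = c_0 / (1 - phi_1^2) = 3 / (1 - (0.715)^2) = 3 / 0.488775 = 6.137793.
  gamma(1) = phi_1 gamma(0) = (0.715)(6.137793) = 4.388522.
Therefore gamma(1) = 4.3885 (to 4 decimal places).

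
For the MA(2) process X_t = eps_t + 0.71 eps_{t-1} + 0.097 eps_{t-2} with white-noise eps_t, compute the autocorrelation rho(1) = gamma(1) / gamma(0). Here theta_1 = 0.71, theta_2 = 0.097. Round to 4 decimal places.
\rho(1) = 0.5146

For an MA(q) process with theta_0 = 1, the autocovariance is
  gamma(k) = sigma^2 * sum_{i=0..q-k} theta_i * theta_{i+k},
and rho(k) = gamma(k) / gamma(0). Sigma^2 cancels.
  numerator   = (1)*(0.71) + (0.71)*(0.097) = 0.77887.
  denominator = (1)^2 + (0.71)^2 + (0.097)^2 = 1.513509.
  rho(1) = 0.77887 / 1.513509 = 0.5146.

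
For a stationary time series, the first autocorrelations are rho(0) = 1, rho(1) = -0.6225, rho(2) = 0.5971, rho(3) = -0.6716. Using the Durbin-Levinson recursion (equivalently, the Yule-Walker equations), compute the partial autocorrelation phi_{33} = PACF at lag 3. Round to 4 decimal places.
\phi_{33} = -0.3959

The PACF at lag k is phi_{kk}, the last component of the solution
to the Yule-Walker system G_k phi = r_k where
  (G_k)_{ij} = rho(|i - j|), (r_k)_i = rho(i), i,j = 1..k.
Equivalently, Durbin-Levinson gives phi_{kk} iteratively:
  phi_{11} = rho(1)
  phi_{kk} = [rho(k) - sum_{j=1..k-1} phi_{k-1,j} rho(k-j)]
            / [1 - sum_{j=1..k-1} phi_{k-1,j} rho(j)],
  phi_{k,j} = phi_{k-1,j} - phi_{kk} phi_{k-1,k-j},  j = 1..k-1.
Step k = 1:
  phi_11 = rho(1) = -0.6225.
Step k = 2:
  phi_22 = [rho(2) - phi_11 rho(1)] / [1 - phi_11 rho(1)] = [0.5971 - (-0.6225)(-0.6225)] / [1 - (-0.6225)(-0.6225)]
         = 0.20959375 / 0.61249375 = 0.342197.
  Update: phi_21 = phi_11 - phi_22 phi_11 = -0.6225 - (0.342197)(-0.6225) = -0.409482.
Step k = 3:
  phi_33 = [rho(3) - phi_21 rho(2) - phi_22 rho(1)] / [1 - phi_21 rho(1) - phi_22 rho(2)]
    numerator   = -0.6716 - (-0.409482)(0.5971) - (0.342197)(-0.6225) = -0.21408035
    denominator = 1 - (-0.409482)(-0.6225) - (0.342197)(0.5971) = 0.54077132
  phi_33 = -0.21408035 / 0.54077132 = -0.3959.
Therefore phi_{33} = -0.3959.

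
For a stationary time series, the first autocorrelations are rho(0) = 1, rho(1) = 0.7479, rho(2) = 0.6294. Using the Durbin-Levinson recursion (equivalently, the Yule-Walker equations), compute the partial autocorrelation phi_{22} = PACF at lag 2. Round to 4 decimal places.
\phi_{22} = 0.1590

The PACF at lag k is phi_{kk}, the last component of the solution
to the Yule-Walker system G_k phi = r_k where
  (G_k)_{ij} = rho(|i - j|), (r_k)_i = rho(i), i,j = 1..k.
Equivalently, Durbin-Levinson gives phi_{kk} iteratively:
  phi_{11} = rho(1)
  phi_{kk} = [rho(k) - sum_{j=1..k-1} phi_{k-1,j} rho(k-j)]
            / [1 - sum_{j=1..k-1} phi_{k-1,j} rho(j)],
  phi_{k,j} = phi_{k-1,j} - phi_{kk} phi_{k-1,k-j},  j = 1..k-1.
Step k = 1:
  phi_11 = rho(1) = 0.7479.
Step k = 2:
  phi_22 = [rho(2) - phi_11 rho(1)] / [1 - phi_11 rho(1)] = [0.6294 - (0.7479)(0.7479)] / [1 - (0.7479)(0.7479)]
         = 0.07004559 / 0.44064559 = 0.159.
Therefore phi_{22} = 0.1590.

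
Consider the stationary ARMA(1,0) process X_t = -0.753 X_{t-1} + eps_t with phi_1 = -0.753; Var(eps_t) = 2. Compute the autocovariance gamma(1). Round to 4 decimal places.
\gamma(1) = -3.4781

Multiply the model equation by X_{t-k} and take expectations. With theta_0 = psi_0 = 1 and psi_j the MA(infinity) weights, this gives
  gamma(k) - sum_i phi_i gamma(k-i) = c_k,
  c_k = sigma^2 * sum_{j=k..q} theta_j psi_{j-k}   (c_k = 0 for k > q),
using gamma(-m) = gamma(m).
Pure AR (q = 0): c_0 = sigma^2 = 2, c_k = 0 for k >= 1.
Equations for k = 0 and k = 1 (AR order 1):
  gamma(0) = phi_1 gamma(1) + c_0
  gamma(1) = phi_1 gamma(0) + c_1
Substituting the second into the first: gamma(0) (1 - phi_1^2) = c_0 + phi_1 c_1, so
  gamma(0) = c_0 / (1 - phi_1^2) = 2 / (1 - (-0.753)^2) = 2 / 0.432991 = 4.619034.
  gamma(1) = phi_1 gamma(0) = (-0.753)(4.619034) = -3.478132.
Therefore gamma(1) = -3.4781 (to 4 decimal places).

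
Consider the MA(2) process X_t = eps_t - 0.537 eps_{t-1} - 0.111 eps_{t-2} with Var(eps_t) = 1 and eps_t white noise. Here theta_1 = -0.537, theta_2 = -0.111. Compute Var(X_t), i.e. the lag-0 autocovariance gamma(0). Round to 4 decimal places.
\gamma(0) = 1.3007

For an MA(q) process X_t = eps_t + sum_i theta_i eps_{t-i} with
Var(eps_t) = sigma^2, the variance is
  gamma(0) = sigma^2 * (1 + sum_i theta_i^2).
  sum_i theta_i^2 = (-0.537)^2 + (-0.111)^2 = 0.288369 + 0.012321 = 0.30069.
  gamma(0) = 1 * (1 + 0.30069) = 1 * 1.30069 = 1.30069, which rounds to 1.3007.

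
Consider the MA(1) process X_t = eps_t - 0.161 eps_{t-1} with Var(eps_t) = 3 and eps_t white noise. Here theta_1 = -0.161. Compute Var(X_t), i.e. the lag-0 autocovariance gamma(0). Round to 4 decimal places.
\gamma(0) = 3.0778

For an MA(q) process X_t = eps_t + sum_i theta_i eps_{t-i} with
Var(eps_t) = sigma^2, the variance is
  gamma(0) = sigma^2 * (1 + sum_i theta_i^2).
  sum_i theta_i^2 = (-0.161)^2 = 0.025921.
  gamma(0) = 3 * (1 + 0.025921) = 3 * 1.025921 = 3.077763, which rounds to 3.0778.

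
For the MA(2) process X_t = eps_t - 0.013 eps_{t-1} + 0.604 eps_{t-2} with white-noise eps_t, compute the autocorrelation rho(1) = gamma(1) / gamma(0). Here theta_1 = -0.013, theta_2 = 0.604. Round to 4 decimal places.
\rho(1) = -0.0153

For an MA(q) process with theta_0 = 1, the autocovariance is
  gamma(k) = sigma^2 * sum_{i=0..q-k} theta_i * theta_{i+k},
and rho(k) = gamma(k) / gamma(0). Sigma^2 cancels.
  numerator   = (1)*(-0.013) + (-0.013)*(0.604) = -0.020852.
  denominator = (1)^2 + (-0.013)^2 + (0.604)^2 = 1.364985.
  rho(1) = -0.020852 / 1.364985 = -0.0153.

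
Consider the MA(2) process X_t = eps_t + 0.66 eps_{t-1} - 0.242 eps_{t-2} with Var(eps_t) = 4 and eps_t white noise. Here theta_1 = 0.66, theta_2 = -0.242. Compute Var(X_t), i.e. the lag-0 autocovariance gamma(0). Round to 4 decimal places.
\gamma(0) = 5.9767

For an MA(q) process X_t = eps_t + sum_i theta_i eps_{t-i} with
Var(eps_t) = sigma^2, the variance is
  gamma(0) = sigma^2 * (1 + sum_i theta_i^2).
  sum_i theta_i^2 = (0.66)^2 + (-0.242)^2 = 0.4356 + 0.058564 = 0.494164.
  gamma(0) = 4 * (1 + 0.494164) = 4 * 1.494164 = 5.976656, which rounds to 5.9767.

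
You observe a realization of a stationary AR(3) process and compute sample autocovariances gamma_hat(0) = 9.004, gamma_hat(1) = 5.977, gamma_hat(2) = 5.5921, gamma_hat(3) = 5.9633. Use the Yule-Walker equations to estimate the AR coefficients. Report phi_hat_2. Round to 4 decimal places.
\hat\phi_{2} = 0.1710

The Yule-Walker equations for an AR(p) process read, in matrix form,
  Gamma_p phi = r_p,   with   (Gamma_p)_{ij} = gamma(|i - j|),
                       (r_p)_i = gamma(i),   i,j = 1..p.
Substitute the sample gammas (Toeplitz matrix and right-hand side of size 3):
  Gamma_p = [[9.004, 5.977, 5.5921], [5.977, 9.004, 5.977], [5.5921, 5.977, 9.004]]
  r_p     = [5.977, 5.5921, 5.9633]
Written out (R1..R3):
  (R1) 9.004 phi_1 + 5.977 phi_2 + 5.5921 phi_3 = 5.977
  (R2) 5.977 phi_1 + 9.004 phi_2 + 5.977 phi_3 = 5.5921
  (R3) 5.5921 phi_1 + 5.977 phi_2 + 9.004 phi_3 = 5.9633
Gaussian elimination:
  R2 <- R2 - (5.977/9.004) R1 = R2 - (0.663816) R1:  5.036371 phi_2 + 2.264874 phi_3 = 1.624471
  R3 <- R3 - (5.5921/9.004) R1 = R3 - (0.621068) R1:  2.264874 phi_2 + 5.530923 phi_3 = 2.251174
  R3 <- R3 - (2.264874/5.036371) R2 = R3 - (0.449704) R2:  4.512401 phi_3 = 1.520644
Back-substitution:
  phi_hat_3 = 1.520644 / 4.512401 = 0.336992
  phi_hat_2 = (1.624471 - (2.264874)(0.336992)) / 5.036371 = 0.171001
  phi_hat_1 = (5.977 - (5.977)(0.171001) - (5.5921)(0.336992)) / 9.004 = 0.341007
So phi_hat = [0.3410, 0.1710, 0.3370].
Therefore phi_hat_2 = 0.1710.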